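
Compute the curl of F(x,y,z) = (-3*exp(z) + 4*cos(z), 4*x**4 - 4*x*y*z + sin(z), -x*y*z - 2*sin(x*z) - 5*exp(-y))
(4*x*y - x*z - cos(z) + 5*exp(-y), y*z + 2*z*cos(x*z) - 3*exp(z) - 4*sin(z), 16*x**3 - 4*y*z)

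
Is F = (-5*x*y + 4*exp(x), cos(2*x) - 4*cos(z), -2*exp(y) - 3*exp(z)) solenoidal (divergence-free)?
No, ∇·F = -5*y + 4*exp(x) - 3*exp(z)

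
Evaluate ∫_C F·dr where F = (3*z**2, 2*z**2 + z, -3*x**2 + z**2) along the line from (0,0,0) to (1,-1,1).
-5/6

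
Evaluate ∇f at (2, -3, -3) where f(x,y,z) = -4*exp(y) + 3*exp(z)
(0, -4*exp(-3), 3*exp(-3))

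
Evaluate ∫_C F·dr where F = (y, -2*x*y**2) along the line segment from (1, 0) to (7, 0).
0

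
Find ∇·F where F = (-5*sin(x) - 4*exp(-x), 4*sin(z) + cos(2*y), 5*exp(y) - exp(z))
-exp(z) - 2*sin(2*y) - 5*cos(x) + 4*exp(-x)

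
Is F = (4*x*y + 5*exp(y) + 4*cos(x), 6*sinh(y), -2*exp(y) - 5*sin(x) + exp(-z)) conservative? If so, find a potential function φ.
No, ∇×F = (-2*exp(y), 5*cos(x), -4*x - 5*exp(y)) ≠ 0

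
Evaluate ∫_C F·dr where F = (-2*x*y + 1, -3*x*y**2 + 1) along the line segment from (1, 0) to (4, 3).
-435/4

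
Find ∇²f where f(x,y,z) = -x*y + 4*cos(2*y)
-16*cos(2*y)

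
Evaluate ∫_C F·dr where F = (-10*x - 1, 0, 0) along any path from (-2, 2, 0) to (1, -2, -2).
12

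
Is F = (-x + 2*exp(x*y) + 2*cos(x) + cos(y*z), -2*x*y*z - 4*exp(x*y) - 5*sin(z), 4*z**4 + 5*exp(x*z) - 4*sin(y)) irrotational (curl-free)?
No, ∇×F = (2*x*y - 4*cos(y) + 5*cos(z), -y*sin(y*z) - 5*z*exp(x*z), -2*x*exp(x*y) - 2*y*z - 4*y*exp(x*y) + z*sin(y*z))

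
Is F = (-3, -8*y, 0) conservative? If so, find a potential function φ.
Yes, F is conservative. φ = -3*x - 4*y**2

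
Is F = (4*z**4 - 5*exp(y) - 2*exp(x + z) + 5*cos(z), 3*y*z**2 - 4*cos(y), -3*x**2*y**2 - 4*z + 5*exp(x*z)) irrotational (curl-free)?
No, ∇×F = (6*y*(-x**2 - z), 6*x*y**2 + 16*z**3 - 5*z*exp(x*z) - 2*exp(x + z) - 5*sin(z), 5*exp(y))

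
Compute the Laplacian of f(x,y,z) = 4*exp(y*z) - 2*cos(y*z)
2*(y**2 + z**2)*(2*exp(y*z) + cos(y*z))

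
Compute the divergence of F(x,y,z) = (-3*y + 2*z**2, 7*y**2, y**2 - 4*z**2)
14*y - 8*z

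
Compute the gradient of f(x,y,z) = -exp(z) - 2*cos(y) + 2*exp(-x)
(-2*exp(-x), 2*sin(y), -exp(z))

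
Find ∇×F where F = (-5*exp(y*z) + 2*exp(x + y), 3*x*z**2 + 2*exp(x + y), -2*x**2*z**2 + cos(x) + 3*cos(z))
(-6*x*z, 4*x*z**2 - 5*y*exp(y*z) + sin(x), z*(3*z + 5*exp(y*z)))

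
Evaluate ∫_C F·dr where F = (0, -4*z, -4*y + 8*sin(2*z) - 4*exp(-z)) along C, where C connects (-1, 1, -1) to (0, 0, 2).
4*((-E - 1 + cos(2) - cos(4))*exp(2) + 1)*exp(-2)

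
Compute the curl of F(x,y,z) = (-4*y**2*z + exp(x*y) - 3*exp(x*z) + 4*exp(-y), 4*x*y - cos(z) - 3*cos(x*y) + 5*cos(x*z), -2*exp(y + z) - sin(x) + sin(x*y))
(5*x*sin(x*z) + x*cos(x*y) - 2*exp(y + z) - sin(z), -3*x*exp(x*z) - 4*y**2 - y*cos(x*y) + cos(x), -x*exp(x*y) + 8*y*z + 3*y*sin(x*y) + 4*y - 5*z*sin(x*z) + 4*exp(-y))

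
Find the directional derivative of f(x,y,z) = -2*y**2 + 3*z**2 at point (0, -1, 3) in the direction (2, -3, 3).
21*sqrt(22)/11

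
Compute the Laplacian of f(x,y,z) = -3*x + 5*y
0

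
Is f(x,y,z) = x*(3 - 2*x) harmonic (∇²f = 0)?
No, ∇²f = -4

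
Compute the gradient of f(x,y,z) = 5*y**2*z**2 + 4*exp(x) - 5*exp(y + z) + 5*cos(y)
(4*exp(x), 10*y*z**2 - 5*exp(y + z) - 5*sin(y), 10*y**2*z - 5*exp(y + z))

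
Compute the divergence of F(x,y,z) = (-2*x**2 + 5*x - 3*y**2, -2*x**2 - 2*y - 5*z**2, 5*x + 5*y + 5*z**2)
-4*x + 10*z + 3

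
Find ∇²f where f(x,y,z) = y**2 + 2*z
2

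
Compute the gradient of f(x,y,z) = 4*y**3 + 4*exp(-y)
(0, 12*y**2 - 4*exp(-y), 0)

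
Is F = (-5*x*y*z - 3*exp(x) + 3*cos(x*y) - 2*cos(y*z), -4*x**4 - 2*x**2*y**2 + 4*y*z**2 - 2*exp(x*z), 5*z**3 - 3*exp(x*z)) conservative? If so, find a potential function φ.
No, ∇×F = (2*x*exp(x*z) - 8*y*z, -5*x*y + 2*y*sin(y*z) + 3*z*exp(x*z), -16*x**3 - 4*x*y**2 + 5*x*z + 3*x*sin(x*y) - 2*z*exp(x*z) - 2*z*sin(y*z)) ≠ 0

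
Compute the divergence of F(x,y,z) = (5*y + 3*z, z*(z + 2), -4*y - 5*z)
-5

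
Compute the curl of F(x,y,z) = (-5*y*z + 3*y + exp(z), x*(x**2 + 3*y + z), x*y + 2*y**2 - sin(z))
(4*y, -6*y + exp(z), 3*x**2 + 3*y + 6*z - 3)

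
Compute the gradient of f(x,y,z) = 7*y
(0, 7, 0)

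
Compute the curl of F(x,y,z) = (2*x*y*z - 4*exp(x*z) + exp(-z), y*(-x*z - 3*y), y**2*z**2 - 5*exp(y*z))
(x*y + 2*y*z**2 - 5*z*exp(y*z), 2*x*y - 4*x*exp(x*z) - exp(-z), z*(-2*x - y))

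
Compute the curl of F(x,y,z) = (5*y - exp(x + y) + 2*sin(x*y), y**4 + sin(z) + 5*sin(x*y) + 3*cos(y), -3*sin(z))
(-cos(z), 0, -2*x*cos(x*y) + 5*y*cos(x*y) + exp(x + y) - 5)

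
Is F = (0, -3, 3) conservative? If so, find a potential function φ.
Yes, F is conservative. φ = -3*y + 3*z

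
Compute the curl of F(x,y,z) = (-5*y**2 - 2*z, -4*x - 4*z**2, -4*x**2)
(8*z, 8*x - 2, 10*y - 4)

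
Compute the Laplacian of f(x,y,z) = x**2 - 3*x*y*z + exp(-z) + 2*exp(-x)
2 + exp(-z) + 2*exp(-x)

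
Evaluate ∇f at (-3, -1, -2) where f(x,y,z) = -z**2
(0, 0, 4)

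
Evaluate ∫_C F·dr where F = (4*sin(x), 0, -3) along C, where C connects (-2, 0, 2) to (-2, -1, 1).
3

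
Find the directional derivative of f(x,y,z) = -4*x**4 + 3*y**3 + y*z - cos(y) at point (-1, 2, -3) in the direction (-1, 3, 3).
sqrt(19)*(3*sin(2) + 89)/19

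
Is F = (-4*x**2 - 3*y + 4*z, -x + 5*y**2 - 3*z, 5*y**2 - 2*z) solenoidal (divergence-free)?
No, ∇·F = -8*x + 10*y - 2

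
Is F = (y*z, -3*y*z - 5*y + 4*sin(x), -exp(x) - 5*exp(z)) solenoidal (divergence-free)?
No, ∇·F = -3*z - 5*exp(z) - 5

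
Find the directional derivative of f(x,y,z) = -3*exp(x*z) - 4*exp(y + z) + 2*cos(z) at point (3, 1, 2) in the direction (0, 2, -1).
sqrt(5)*(-4*exp(3) + 2*sin(2) + 9*exp(6))/5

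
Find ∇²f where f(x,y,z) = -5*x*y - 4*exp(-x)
-4*exp(-x)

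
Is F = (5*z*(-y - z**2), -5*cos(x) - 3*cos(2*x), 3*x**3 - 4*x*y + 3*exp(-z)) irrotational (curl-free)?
No, ∇×F = (-4*x, -9*x**2 - y - 15*z**2, 5*z + 5*sin(x) + 6*sin(2*x))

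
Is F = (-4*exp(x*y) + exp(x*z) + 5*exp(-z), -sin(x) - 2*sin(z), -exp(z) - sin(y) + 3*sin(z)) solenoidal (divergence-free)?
No, ∇·F = -4*y*exp(x*y) + z*exp(x*z) - exp(z) + 3*cos(z)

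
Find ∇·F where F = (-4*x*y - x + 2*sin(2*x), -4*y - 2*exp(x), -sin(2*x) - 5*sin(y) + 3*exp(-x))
-4*y + 4*cos(2*x) - 5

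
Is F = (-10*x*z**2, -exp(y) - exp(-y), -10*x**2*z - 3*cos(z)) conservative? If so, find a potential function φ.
Yes, F is conservative. φ = -5*x**2*z**2 - exp(y) - 3*sin(z) + exp(-y)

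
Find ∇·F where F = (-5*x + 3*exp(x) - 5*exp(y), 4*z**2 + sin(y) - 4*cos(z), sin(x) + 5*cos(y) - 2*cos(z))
3*exp(x) + 2*sin(z) + cos(y) - 5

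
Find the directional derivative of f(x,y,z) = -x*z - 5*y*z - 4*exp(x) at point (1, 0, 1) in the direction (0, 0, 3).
-1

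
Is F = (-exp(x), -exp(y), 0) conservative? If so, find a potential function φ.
Yes, F is conservative. φ = -exp(x) - exp(y)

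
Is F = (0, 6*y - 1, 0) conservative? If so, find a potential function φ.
Yes, F is conservative. φ = y*(3*y - 1)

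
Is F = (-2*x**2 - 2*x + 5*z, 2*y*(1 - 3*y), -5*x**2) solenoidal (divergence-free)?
No, ∇·F = -4*x - 12*y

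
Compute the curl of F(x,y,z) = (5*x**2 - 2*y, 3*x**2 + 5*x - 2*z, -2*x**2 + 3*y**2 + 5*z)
(6*y + 2, 4*x, 6*x + 7)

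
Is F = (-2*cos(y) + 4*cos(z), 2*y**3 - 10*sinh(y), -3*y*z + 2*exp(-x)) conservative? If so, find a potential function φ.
No, ∇×F = (-3*z, -4*sin(z) + 2*exp(-x), -2*sin(y)) ≠ 0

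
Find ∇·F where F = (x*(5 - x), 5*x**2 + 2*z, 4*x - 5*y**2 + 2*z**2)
-2*x + 4*z + 5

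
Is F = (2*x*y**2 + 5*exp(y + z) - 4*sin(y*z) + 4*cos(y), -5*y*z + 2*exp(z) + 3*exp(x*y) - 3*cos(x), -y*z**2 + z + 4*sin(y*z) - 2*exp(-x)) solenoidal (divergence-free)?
No, ∇·F = 3*x*exp(x*y) + 2*y**2 - 2*y*z + 4*y*cos(y*z) - 5*z + 1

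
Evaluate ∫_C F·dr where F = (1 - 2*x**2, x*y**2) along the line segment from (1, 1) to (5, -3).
-352/3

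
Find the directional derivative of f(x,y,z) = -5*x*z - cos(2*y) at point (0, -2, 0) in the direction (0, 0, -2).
0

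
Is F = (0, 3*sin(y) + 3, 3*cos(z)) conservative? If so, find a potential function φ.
Yes, F is conservative. φ = 3*y + 3*sin(z) - 3*cos(y)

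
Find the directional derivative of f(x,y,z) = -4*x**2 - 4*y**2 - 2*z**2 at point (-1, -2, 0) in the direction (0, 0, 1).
0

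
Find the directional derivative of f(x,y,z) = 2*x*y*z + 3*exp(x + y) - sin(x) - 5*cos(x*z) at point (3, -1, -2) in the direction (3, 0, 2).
3*sqrt(13)*(-cos(3) + 3*exp(2))/13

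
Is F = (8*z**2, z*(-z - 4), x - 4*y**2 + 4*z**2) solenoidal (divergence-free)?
No, ∇·F = 8*z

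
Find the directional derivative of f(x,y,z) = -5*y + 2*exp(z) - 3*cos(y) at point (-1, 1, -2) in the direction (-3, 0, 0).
0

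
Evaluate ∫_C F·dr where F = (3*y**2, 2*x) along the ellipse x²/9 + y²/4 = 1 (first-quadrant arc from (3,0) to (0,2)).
-24 + 3*pi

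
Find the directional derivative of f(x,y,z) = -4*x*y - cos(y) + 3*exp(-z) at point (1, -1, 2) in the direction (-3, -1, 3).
sqrt(19)*((-8 + sin(1))*exp(2) - 9)*exp(-2)/19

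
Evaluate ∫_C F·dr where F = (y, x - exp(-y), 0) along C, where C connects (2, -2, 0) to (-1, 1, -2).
-exp(2) + exp(-1) + 3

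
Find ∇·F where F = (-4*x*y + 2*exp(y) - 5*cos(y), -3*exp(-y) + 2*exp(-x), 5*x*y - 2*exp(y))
-4*y + 3*exp(-y)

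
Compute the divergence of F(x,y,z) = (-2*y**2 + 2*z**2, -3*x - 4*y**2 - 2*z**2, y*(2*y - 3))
-8*y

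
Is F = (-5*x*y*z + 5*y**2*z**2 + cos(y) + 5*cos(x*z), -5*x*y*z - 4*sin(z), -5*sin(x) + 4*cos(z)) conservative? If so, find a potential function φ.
No, ∇×F = (5*x*y + 4*cos(z), -5*x*y - 5*x*sin(x*z) + 10*y**2*z + 5*cos(x), 5*x*z - 10*y*z**2 - 5*y*z + sin(y)) ≠ 0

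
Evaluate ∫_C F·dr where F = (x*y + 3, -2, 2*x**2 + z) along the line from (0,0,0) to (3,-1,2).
22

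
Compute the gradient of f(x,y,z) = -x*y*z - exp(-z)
(-y*z, -x*z, -x*y + exp(-z))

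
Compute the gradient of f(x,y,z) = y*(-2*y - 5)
(0, -4*y - 5, 0)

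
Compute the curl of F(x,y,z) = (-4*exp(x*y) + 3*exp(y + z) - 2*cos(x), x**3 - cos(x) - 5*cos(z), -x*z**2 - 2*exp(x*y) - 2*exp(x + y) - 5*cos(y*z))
(-2*x*exp(x*y) + 5*z*sin(y*z) - 2*exp(x + y) - 5*sin(z), 2*y*exp(x*y) + z**2 + 2*exp(x + y) + 3*exp(y + z), 3*x**2 + 4*x*exp(x*y) - 3*exp(y + z) + sin(x))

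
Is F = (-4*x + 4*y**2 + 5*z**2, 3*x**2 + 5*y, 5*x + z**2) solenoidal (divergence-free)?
No, ∇·F = 2*z + 1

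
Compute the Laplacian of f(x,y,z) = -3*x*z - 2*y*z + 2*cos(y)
-2*cos(y)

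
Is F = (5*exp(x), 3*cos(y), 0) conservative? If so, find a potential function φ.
Yes, F is conservative. φ = 5*exp(x) + 3*sin(y)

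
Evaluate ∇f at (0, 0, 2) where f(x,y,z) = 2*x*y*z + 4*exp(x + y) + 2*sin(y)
(4, 6, 0)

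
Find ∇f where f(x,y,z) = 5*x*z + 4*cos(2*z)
(5*z, 0, 5*x - 8*sin(2*z))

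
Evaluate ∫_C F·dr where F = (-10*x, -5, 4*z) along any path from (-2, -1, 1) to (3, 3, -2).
-39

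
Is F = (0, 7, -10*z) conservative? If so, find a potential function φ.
Yes, F is conservative. φ = 7*y - 5*z**2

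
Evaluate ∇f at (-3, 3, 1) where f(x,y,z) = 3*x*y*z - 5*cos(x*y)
(9 - 15*sin(9), -9 + 15*sin(9), -27)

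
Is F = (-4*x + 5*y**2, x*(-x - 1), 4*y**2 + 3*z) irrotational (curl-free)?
No, ∇×F = (8*y, 0, -2*x - 10*y - 1)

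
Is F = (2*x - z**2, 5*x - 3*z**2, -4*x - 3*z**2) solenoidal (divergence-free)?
No, ∇·F = 2 - 6*z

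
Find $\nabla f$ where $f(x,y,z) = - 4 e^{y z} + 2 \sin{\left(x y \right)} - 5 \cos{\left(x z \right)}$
(2*y*cos(x*y) + 5*z*sin(x*z), 2*x*cos(x*y) - 4*z*exp(y*z), 5*x*sin(x*z) - 4*y*exp(y*z))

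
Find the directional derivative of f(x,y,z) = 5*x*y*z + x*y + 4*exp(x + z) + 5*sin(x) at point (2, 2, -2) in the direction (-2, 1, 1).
sqrt(6)*(17 - 5*cos(2))/3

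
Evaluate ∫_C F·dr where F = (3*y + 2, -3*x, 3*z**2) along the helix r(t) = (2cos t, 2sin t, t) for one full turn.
8*pi*(-3 + pi**2)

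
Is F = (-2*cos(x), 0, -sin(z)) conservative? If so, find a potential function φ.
Yes, F is conservative. φ = -2*sin(x) + cos(z)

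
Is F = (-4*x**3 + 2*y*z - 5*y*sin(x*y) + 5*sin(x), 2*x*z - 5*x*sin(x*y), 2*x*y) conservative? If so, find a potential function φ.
Yes, F is conservative. φ = -x**4 + 2*x*y*z - 5*cos(x) + 5*cos(x*y)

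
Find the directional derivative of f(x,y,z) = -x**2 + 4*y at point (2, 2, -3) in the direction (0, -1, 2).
-4*sqrt(5)/5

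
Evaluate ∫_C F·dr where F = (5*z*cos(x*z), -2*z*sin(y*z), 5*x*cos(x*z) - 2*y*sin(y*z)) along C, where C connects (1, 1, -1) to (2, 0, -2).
-2*cos(1) + 2 - 5*sin(4) + 5*sin(1)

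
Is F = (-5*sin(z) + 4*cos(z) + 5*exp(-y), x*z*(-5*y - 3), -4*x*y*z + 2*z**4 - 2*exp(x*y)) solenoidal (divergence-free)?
No, ∇·F = -4*x*y - 5*x*z + 8*z**3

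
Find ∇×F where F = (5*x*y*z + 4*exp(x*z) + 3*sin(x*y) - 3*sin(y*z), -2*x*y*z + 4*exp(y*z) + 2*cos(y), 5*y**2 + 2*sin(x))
(2*y*(x - 2*exp(y*z) + 5), 5*x*y + 4*x*exp(x*z) - 3*y*cos(y*z) - 2*cos(x), -5*x*z - 3*x*cos(x*y) - 2*y*z + 3*z*cos(y*z))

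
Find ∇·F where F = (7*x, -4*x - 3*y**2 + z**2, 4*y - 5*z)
2 - 6*y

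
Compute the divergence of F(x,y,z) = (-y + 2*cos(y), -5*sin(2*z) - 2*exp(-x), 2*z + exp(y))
2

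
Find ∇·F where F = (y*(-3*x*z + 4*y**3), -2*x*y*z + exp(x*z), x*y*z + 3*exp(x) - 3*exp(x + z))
x*y - 2*x*z - 3*y*z - 3*exp(x + z)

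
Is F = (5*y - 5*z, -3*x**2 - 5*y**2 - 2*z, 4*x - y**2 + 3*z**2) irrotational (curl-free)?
No, ∇×F = (2 - 2*y, -9, -6*x - 5)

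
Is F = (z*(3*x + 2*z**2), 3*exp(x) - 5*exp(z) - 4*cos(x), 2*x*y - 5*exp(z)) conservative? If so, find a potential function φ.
No, ∇×F = (2*x + 5*exp(z), 3*x - 2*y + 6*z**2, 3*exp(x) + 4*sin(x)) ≠ 0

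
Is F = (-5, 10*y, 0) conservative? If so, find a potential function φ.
Yes, F is conservative. φ = -5*x + 5*y**2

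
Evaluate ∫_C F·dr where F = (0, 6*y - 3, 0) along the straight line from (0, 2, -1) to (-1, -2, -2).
12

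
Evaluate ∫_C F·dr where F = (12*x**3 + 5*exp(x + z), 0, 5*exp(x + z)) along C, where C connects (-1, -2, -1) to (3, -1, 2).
-5*exp(-2) + 240 + 5*exp(5)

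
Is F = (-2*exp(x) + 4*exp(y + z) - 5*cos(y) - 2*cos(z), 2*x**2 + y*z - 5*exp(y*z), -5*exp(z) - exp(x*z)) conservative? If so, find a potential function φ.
No, ∇×F = (y*(5*exp(y*z) - 1), z*exp(x*z) + 4*exp(y + z) + 2*sin(z), 4*x - 4*exp(y + z) - 5*sin(y)) ≠ 0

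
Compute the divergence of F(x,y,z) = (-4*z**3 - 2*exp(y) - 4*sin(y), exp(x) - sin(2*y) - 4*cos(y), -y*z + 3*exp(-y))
-y + 4*sin(y) - 2*cos(2*y)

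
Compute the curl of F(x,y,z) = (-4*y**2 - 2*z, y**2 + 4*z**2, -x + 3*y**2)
(6*y - 8*z, -1, 8*y)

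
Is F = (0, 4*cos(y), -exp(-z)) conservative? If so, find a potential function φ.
Yes, F is conservative. φ = 4*sin(y) + exp(-z)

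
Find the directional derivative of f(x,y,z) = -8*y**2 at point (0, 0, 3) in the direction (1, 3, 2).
0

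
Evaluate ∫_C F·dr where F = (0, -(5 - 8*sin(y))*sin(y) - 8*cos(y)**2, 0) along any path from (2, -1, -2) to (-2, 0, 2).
-4*sin(2) - 5*cos(1) + 5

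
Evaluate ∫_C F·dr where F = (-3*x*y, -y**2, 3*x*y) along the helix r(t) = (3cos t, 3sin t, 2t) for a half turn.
0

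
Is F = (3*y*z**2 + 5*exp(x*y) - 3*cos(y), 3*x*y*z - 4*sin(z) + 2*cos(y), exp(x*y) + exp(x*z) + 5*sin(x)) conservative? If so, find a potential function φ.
No, ∇×F = (-3*x*y + x*exp(x*y) + 4*cos(z), 6*y*z - y*exp(x*y) - z*exp(x*z) - 5*cos(x), -5*x*exp(x*y) + 3*y*z - 3*z**2 - 3*sin(y)) ≠ 0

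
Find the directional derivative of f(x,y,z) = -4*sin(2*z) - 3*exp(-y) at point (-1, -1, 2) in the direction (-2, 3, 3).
3*sqrt(22)*(-8*cos(4) + 3*E)/22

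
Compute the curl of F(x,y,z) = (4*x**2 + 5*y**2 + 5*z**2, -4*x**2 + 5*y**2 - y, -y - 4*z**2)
(-1, 10*z, -8*x - 10*y)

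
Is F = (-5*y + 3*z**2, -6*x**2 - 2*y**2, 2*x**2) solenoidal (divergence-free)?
No, ∇·F = -4*y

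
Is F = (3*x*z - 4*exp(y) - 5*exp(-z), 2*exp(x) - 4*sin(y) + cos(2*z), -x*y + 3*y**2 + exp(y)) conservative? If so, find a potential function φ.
No, ∇×F = (-x + 6*y + exp(y) + 2*sin(2*z), 3*x + y + 5*exp(-z), 2*exp(x) + 4*exp(y)) ≠ 0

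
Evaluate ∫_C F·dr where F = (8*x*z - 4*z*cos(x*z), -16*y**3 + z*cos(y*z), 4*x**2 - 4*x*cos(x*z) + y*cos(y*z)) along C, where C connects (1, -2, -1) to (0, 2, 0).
-4*sin(1) - sin(2) + 4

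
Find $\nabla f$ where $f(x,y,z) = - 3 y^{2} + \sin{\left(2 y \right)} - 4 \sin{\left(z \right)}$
(0, -6*y + 2*cos(2*y), -4*cos(z))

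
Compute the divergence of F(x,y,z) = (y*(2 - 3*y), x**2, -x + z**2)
2*z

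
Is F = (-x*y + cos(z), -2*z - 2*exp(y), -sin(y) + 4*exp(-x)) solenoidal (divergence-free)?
No, ∇·F = -y - 2*exp(y)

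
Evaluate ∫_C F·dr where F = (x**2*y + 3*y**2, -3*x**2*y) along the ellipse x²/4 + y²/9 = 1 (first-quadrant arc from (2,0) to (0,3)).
-63 - 3*pi/2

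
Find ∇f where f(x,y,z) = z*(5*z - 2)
(0, 0, 10*z - 2)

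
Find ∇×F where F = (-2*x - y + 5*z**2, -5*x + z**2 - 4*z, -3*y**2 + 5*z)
(-6*y - 2*z + 4, 10*z, -4)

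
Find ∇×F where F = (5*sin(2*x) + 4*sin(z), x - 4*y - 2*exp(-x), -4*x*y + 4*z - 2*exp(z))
(-4*x, 4*y + 4*cos(z), 1 + 2*exp(-x))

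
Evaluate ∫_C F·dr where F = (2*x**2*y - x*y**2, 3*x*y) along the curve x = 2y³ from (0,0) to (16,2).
22848/5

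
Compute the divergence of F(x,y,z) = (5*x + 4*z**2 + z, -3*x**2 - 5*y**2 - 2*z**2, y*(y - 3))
5 - 10*y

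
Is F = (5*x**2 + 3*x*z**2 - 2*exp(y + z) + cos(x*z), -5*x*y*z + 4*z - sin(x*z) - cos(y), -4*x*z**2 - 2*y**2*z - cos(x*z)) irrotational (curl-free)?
No, ∇×F = (5*x*y + x*cos(x*z) - 4*y*z - 4, 6*x*z - x*sin(x*z) + 4*z**2 - z*sin(x*z) - 2*exp(y + z), -5*y*z - z*cos(x*z) + 2*exp(y + z))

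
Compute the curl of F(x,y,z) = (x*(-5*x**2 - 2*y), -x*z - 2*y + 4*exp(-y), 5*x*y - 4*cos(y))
(6*x + 4*sin(y), -5*y, 2*x - z)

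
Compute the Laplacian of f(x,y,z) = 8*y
0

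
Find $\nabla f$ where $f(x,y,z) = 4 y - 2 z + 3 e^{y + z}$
(0, 3*exp(y + z) + 4, 3*exp(y + z) - 2)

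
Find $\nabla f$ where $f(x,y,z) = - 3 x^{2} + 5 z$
(-6*x, 0, 5)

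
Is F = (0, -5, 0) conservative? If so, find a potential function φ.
Yes, F is conservative. φ = -5*y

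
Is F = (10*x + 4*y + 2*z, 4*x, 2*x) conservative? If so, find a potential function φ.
Yes, F is conservative. φ = x*(5*x + 4*y + 2*z)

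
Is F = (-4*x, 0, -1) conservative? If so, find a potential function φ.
Yes, F is conservative. φ = -2*x**2 - z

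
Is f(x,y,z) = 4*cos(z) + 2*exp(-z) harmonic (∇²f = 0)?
No, ∇²f = -4*cos(z) + 2*exp(-z)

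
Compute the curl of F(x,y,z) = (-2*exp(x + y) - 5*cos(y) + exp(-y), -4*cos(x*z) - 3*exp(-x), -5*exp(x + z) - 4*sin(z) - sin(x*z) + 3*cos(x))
(-4*x*sin(x*z), z*cos(x*z) + 5*exp(x + z) + 3*sin(x), 4*z*sin(x*z) + 2*exp(x + y) - 5*sin(y) + exp(-y) + 3*exp(-x))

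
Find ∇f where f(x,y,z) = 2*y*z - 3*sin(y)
(0, 2*z - 3*cos(y), 2*y)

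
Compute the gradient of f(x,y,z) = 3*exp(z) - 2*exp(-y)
(0, 2*exp(-y), 3*exp(z))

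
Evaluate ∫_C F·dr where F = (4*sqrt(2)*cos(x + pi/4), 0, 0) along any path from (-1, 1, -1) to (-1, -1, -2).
0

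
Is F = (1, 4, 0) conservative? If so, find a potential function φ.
Yes, F is conservative. φ = x + 4*y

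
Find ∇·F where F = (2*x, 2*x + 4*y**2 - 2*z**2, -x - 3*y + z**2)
8*y + 2*z + 2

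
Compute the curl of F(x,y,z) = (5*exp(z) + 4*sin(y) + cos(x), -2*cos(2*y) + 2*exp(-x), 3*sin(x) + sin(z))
(0, 5*exp(z) - 3*cos(x), -4*cos(y) - 2*exp(-x))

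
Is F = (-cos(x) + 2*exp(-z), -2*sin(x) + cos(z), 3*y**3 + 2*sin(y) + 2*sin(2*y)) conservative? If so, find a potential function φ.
No, ∇×F = (9*y**2 + sin(z) + 2*cos(y) + 4*cos(2*y), -2*exp(-z), -2*cos(x)) ≠ 0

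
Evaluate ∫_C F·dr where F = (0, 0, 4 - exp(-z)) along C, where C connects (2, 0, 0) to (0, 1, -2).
-9 + exp(2)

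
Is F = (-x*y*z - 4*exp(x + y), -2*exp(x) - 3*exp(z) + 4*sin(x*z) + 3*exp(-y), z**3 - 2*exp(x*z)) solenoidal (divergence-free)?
No, ∇·F = -2*x*exp(x*z) - y*z + 3*z**2 - 4*exp(x + y) - 3*exp(-y)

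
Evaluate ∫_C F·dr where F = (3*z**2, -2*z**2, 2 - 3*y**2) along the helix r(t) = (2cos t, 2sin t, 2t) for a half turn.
-24*pi**2 + 24*pi + 96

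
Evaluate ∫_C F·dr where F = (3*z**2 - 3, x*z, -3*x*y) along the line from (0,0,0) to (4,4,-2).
76/3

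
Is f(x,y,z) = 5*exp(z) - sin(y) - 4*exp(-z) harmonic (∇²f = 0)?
No, ∇²f = 5*exp(z) + sin(y) - 4*exp(-z)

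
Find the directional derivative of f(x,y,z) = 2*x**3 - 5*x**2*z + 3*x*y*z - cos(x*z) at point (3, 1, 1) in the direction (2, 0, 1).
sqrt(5)*(sin(3) + 18/5)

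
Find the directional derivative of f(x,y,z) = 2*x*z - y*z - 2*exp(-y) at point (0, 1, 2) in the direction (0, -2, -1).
sqrt(5)*(-4/5 + E)*exp(-1)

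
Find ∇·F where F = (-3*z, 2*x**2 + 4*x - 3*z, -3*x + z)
1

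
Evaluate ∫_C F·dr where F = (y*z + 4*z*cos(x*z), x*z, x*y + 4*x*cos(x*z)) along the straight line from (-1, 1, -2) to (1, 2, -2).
-8*sin(2) - 6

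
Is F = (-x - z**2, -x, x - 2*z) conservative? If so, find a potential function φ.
No, ∇×F = (0, -2*z - 1, -1) ≠ 0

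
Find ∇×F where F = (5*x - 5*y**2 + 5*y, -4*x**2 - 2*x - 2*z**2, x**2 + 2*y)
(4*z + 2, -2*x, -8*x + 10*y - 7)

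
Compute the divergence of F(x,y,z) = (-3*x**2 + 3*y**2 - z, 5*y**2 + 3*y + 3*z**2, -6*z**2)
-6*x + 10*y - 12*z + 3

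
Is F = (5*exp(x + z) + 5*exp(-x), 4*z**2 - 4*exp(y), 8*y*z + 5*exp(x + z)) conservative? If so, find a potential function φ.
Yes, F is conservative. φ = 4*y*z**2 - 4*exp(y) + 5*exp(x + z) - 5*exp(-x)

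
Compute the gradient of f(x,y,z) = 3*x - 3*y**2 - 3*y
(3, -6*y - 3, 0)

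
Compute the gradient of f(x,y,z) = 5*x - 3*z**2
(5, 0, -6*z)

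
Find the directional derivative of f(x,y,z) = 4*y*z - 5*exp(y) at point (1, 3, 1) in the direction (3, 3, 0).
sqrt(2)*(4 - 5*exp(3))/2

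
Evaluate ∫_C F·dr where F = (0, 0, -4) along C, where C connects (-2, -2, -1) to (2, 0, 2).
-12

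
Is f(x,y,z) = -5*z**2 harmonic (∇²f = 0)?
No, ∇²f = -10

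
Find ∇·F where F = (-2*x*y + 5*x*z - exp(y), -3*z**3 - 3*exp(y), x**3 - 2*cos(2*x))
-2*y + 5*z - 3*exp(y)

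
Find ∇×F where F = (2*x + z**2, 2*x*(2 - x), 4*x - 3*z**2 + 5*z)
(0, 2*z - 4, 4 - 4*x)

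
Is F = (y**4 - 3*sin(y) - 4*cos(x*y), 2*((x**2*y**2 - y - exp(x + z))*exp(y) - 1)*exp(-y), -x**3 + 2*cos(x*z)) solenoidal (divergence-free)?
No, ∇·F = 4*x**2*y - 2*x*sin(x*z) + 4*y*sin(x*y) - 2 + 2*exp(-y)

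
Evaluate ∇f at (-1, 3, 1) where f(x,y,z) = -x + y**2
(-1, 6, 0)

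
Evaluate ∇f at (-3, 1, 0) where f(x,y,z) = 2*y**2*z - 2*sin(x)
(-2*cos(3), 0, 2)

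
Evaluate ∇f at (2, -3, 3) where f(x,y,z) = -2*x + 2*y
(-2, 2, 0)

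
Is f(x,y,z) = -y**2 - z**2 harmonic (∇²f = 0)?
No, ∇²f = -4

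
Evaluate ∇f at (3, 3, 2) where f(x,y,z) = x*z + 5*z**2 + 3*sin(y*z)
(2, 6*cos(6), 9*cos(6) + 23)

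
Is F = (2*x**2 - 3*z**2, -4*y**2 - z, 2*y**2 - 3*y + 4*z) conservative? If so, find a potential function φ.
No, ∇×F = (4*y - 2, -6*z, 0) ≠ 0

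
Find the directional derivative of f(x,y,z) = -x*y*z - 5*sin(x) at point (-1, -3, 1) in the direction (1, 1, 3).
-5*sqrt(11)*(cos(1) + 1)/11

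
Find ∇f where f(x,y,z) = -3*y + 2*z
(0, -3, 2)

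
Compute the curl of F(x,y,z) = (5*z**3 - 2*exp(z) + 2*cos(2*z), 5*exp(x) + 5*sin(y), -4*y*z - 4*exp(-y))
(-4*z + 4*exp(-y), 15*z**2 - 2*exp(z) - 4*sin(2*z), 5*exp(x))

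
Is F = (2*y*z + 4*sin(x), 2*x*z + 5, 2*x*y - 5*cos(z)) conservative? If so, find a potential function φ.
Yes, F is conservative. φ = 2*x*y*z + 5*y - 5*sin(z) - 4*cos(x)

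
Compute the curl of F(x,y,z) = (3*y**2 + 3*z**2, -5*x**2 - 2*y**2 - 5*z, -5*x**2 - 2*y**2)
(5 - 4*y, 10*x + 6*z, -10*x - 6*y)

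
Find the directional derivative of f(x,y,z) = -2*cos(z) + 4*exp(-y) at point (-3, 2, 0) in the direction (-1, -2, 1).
4*sqrt(6)*exp(-2)/3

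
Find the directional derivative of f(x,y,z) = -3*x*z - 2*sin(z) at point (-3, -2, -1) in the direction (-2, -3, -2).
4*sqrt(17)*(-6 + cos(1))/17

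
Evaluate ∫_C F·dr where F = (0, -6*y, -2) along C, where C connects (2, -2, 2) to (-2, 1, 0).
13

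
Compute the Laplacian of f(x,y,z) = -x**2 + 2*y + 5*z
-2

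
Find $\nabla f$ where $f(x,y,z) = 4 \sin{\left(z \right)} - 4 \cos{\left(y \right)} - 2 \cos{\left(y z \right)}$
(0, 2*z*sin(y*z) + 4*sin(y), 2*y*sin(y*z) + 4*cos(z))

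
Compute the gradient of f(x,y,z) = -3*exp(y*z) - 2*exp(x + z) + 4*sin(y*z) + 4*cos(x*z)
(-4*z*sin(x*z) - 2*exp(x + z), z*(-3*exp(y*z) + 4*cos(y*z)), -4*x*sin(x*z) - 3*y*exp(y*z) + 4*y*cos(y*z) - 2*exp(x + z))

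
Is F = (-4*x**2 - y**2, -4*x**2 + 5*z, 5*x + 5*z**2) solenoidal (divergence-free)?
No, ∇·F = -8*x + 10*z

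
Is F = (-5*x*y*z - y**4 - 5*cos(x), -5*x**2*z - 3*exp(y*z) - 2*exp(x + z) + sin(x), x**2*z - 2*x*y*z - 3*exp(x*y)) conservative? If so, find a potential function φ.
No, ∇×F = (5*x**2 - 2*x*z - 3*x*exp(x*y) + 3*y*exp(y*z) + 2*exp(x + z), -5*x*y - 2*x*z + 2*y*z + 3*y*exp(x*y), -5*x*z + 4*y**3 - 2*exp(x + z) + cos(x)) ≠ 0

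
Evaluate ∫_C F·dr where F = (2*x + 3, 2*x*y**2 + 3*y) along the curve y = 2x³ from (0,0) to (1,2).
74/5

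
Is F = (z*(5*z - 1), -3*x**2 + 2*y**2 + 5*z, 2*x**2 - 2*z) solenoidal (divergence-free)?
No, ∇·F = 4*y - 2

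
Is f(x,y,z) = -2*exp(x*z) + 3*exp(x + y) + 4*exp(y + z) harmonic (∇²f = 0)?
No, ∇²f = -2*x**2*exp(x*z) - 2*z**2*exp(x*z) + 6*exp(x + y) + 8*exp(y + z)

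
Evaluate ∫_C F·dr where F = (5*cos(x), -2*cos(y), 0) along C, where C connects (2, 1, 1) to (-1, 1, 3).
-5*sin(2) - 5*sin(1)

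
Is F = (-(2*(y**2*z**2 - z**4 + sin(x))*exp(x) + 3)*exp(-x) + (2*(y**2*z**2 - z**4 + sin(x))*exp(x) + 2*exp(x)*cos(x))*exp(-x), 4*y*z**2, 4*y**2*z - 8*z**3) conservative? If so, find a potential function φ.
Yes, F is conservative. φ = (2*(y**2*z**2 - z**4 + sin(x))*exp(x) + 3)*exp(-x)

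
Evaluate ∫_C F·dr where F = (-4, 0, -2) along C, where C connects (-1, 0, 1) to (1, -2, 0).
-6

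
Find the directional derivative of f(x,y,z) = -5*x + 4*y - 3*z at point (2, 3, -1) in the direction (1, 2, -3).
6*sqrt(14)/7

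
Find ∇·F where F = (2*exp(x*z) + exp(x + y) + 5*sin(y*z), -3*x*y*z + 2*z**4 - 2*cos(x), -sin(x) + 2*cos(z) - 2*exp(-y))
-3*x*z + 2*z*exp(x*z) + exp(x + y) - 2*sin(z)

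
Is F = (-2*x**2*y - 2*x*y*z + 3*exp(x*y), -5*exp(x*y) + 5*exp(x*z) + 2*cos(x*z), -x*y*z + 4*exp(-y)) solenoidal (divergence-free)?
No, ∇·F = -5*x*y - 5*x*exp(x*y) - 2*y*z + 3*y*exp(x*y)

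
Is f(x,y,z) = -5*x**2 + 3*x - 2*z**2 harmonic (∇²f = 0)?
No, ∇²f = -14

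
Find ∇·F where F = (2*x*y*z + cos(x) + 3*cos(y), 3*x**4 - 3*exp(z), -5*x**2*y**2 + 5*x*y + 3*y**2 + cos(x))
2*y*z - sin(x)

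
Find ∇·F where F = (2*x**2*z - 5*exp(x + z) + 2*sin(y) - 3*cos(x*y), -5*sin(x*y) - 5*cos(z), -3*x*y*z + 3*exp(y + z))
-3*x*y + 4*x*z - 5*x*cos(x*y) + 3*y*sin(x*y) - 5*exp(x + z) + 3*exp(y + z)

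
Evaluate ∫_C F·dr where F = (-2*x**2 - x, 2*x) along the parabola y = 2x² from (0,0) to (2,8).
14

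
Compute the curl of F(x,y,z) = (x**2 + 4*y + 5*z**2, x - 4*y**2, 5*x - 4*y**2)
(-8*y, 10*z - 5, -3)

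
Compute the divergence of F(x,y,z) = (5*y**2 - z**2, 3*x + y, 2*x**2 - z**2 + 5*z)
6 - 2*z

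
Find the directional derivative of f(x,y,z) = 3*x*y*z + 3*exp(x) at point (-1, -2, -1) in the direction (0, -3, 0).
-3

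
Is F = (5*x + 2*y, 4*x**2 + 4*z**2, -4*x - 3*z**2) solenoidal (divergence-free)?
No, ∇·F = 5 - 6*z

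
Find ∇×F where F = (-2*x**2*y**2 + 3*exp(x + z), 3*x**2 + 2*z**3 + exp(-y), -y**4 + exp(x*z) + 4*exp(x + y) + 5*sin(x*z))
(-4*y**3 - 6*z**2 + 4*exp(x + y), -z*exp(x*z) - 5*z*cos(x*z) - 4*exp(x + y) + 3*exp(x + z), 2*x*(2*x*y + 3))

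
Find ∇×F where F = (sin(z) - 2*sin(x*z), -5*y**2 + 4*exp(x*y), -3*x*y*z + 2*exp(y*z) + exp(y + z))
(-3*x*z + 2*z*exp(y*z) + exp(y + z), -2*x*cos(x*z) + 3*y*z + cos(z), 4*y*exp(x*y))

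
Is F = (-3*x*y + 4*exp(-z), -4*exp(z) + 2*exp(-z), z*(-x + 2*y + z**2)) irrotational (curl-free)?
No, ∇×F = (2*z + 4*exp(z) + 2*exp(-z), z - 4*exp(-z), 3*x)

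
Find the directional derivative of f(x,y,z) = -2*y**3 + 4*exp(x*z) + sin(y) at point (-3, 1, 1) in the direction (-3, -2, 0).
2*sqrt(13)*(-6 + (6 - cos(1))*exp(3))*exp(-3)/13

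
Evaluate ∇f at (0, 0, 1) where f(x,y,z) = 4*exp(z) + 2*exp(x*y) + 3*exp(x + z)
(3*E, 0, 7*E)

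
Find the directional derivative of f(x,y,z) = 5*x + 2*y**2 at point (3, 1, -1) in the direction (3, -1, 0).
11*sqrt(10)/10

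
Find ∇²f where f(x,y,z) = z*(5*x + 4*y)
0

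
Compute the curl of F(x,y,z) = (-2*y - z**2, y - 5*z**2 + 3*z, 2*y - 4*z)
(10*z - 1, -2*z, 2)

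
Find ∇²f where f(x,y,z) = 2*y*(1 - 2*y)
-8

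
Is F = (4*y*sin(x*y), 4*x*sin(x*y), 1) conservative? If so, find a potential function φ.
Yes, F is conservative. φ = z - 4*cos(x*y)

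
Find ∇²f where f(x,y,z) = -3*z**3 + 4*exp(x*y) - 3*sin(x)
4*x**2*exp(x*y) + 4*y**2*exp(x*y) - 18*z + 3*sin(x)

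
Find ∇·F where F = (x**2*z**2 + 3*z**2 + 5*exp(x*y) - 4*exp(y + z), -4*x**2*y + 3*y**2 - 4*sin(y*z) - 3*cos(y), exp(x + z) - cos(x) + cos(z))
-4*x**2 + 2*x*z**2 + 5*y*exp(x*y) + 6*y - 4*z*cos(y*z) + exp(x + z) + 3*sin(y) - sin(z)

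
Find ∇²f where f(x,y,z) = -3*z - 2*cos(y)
2*cos(y)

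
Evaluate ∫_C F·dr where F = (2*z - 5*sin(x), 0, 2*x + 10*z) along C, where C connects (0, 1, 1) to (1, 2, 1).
-3 + 5*cos(1)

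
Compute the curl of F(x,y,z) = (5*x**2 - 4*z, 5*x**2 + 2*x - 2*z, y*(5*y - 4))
(10*y - 2, -4, 10*x + 2)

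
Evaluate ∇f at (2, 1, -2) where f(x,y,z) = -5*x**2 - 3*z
(-20, 0, -3)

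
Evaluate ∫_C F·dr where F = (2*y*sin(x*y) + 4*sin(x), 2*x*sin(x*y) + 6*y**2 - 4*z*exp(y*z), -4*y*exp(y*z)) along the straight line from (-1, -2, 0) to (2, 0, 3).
-2*cos(2) + 4*cos(1) + 14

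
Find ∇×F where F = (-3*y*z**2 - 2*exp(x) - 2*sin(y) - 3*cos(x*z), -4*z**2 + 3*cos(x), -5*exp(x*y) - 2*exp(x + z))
(-5*x*exp(x*y) + 8*z, 3*x*sin(x*z) - 6*y*z + 5*y*exp(x*y) + 2*exp(x + z), 3*z**2 - 3*sin(x) + 2*cos(y))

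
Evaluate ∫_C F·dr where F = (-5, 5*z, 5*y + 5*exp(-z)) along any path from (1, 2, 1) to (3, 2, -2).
-40 - 5*exp(2) + 5*exp(-1)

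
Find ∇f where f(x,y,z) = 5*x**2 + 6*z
(10*x, 0, 6)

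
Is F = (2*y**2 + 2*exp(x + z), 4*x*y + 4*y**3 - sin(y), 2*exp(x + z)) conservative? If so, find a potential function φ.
Yes, F is conservative. φ = 2*x*y**2 + y**4 + 2*exp(x + z) + cos(y)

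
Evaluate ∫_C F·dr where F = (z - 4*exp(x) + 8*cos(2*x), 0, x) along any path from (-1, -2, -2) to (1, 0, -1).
-8*sinh(1) - 3 + 8*sin(2)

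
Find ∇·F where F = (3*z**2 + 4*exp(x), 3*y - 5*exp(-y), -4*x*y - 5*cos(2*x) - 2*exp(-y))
4*exp(x) + 3 + 5*exp(-y)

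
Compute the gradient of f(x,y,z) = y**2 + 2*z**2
(0, 2*y, 4*z)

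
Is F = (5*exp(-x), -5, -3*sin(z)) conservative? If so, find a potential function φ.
Yes, F is conservative. φ = -5*y + 3*cos(z) - 5*exp(-x)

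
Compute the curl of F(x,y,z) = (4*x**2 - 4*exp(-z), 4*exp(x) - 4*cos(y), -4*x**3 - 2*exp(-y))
(2*exp(-y), 12*x**2 + 4*exp(-z), 4*exp(x))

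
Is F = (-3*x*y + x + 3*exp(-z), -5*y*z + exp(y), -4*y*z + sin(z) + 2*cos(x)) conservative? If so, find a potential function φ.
No, ∇×F = (5*y - 4*z, 2*sin(x) - 3*exp(-z), 3*x) ≠ 0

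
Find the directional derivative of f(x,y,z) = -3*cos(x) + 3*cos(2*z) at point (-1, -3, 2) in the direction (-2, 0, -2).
3*sqrt(2)*(2*sin(4) + sin(1))/2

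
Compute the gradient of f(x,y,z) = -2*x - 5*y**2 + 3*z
(-2, -10*y, 3)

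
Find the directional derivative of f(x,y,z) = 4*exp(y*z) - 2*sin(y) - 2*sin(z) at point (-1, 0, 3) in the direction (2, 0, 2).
-sqrt(2)*cos(3)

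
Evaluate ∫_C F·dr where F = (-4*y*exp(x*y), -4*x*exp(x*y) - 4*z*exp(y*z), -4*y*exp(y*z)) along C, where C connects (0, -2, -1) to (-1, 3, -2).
-4*exp(-3) - 4*exp(-6) + 4 + 4*exp(2)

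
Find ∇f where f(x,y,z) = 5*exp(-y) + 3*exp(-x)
(-3*exp(-x), -5*exp(-y), 0)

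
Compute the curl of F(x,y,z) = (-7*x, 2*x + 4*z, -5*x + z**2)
(-4, 5, 2)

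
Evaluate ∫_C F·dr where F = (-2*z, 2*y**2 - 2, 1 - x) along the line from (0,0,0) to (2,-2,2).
-16/3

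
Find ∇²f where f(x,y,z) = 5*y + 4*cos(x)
-4*cos(x)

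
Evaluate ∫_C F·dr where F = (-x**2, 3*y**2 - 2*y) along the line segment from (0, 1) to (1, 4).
143/3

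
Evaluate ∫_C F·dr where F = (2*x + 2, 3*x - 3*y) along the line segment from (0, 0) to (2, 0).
8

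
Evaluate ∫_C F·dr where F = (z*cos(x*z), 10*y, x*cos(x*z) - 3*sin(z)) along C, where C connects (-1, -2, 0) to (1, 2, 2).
-3 + 3*cos(2) + sin(2)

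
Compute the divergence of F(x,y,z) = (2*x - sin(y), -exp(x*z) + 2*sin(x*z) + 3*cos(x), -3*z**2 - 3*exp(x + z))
-6*z - 3*exp(x + z) + 2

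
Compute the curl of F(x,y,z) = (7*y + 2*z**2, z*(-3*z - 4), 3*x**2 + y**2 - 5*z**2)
(2*y + 6*z + 4, -6*x + 4*z, -7)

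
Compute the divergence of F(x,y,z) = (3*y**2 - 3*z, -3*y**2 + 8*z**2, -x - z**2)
-6*y - 2*z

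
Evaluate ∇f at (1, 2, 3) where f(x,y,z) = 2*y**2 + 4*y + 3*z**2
(0, 12, 18)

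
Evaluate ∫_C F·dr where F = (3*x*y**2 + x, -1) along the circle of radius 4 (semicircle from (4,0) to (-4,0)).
0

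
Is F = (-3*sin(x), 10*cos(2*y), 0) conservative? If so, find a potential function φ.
Yes, F is conservative. φ = 5*sin(2*y) + 3*cos(x)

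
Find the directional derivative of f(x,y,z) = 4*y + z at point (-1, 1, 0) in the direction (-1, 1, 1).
5*sqrt(3)/3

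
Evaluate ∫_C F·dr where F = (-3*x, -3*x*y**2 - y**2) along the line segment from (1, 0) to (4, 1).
-313/12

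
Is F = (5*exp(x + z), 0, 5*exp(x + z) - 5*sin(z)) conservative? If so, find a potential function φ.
Yes, F is conservative. φ = 5*exp(x + z) + 5*cos(z)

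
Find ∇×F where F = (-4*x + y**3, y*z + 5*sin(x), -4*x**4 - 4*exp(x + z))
(-y, 16*x**3 + 4*exp(x + z), -3*y**2 + 5*cos(x))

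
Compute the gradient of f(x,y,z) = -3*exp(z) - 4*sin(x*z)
(-4*z*cos(x*z), 0, -4*x*cos(x*z) - 3*exp(z))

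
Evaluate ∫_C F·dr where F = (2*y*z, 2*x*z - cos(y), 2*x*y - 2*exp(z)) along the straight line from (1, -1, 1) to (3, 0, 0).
-sin(1) + 2*E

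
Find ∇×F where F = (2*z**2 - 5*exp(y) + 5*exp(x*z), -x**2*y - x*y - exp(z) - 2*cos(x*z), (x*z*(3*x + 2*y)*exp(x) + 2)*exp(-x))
(2*x*z - 2*x*sin(x*z) + exp(z), -6*x*z + 5*x*exp(x*z) - 2*y*z + 4*z + 2*exp(-x), -2*x*y - y + 2*z*sin(x*z) + 5*exp(y))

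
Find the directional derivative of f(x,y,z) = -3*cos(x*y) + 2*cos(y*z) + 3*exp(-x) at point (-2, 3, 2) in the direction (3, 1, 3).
-sqrt(19)*(43*sin(6) + 9*exp(2))/19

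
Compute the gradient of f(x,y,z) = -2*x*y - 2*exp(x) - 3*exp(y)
(-2*y - 2*exp(x), -2*x - 3*exp(y), 0)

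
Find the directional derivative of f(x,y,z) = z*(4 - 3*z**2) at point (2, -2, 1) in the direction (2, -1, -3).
15*sqrt(14)/14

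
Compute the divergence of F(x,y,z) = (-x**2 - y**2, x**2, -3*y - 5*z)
-2*x - 5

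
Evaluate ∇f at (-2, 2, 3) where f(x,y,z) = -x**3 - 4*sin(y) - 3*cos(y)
(-12, -4*cos(2) + 3*sin(2), 0)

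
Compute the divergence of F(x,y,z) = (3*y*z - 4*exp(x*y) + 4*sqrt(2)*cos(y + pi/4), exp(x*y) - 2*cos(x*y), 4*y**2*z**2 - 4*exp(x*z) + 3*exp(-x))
x*exp(x*y) - 4*x*exp(x*z) + 2*x*sin(x*y) + 8*y**2*z - 4*y*exp(x*y)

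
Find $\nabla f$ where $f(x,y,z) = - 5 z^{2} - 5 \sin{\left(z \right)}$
(0, 0, -10*z - 5*cos(z))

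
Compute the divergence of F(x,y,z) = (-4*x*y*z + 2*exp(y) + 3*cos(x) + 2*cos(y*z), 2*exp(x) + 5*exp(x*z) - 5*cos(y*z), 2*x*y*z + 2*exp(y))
2*x*y - 4*y*z + 5*z*sin(y*z) - 3*sin(x)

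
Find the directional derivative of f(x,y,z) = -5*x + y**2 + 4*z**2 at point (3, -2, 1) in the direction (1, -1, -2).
-17*sqrt(6)/6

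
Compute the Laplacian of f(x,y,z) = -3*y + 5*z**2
10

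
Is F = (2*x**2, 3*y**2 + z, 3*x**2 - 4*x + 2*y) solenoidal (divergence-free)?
No, ∇·F = 4*x + 6*y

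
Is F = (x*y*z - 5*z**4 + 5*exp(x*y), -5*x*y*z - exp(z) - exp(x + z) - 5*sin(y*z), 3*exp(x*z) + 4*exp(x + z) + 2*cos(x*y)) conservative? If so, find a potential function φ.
No, ∇×F = (5*x*y - 2*x*sin(x*y) + 5*y*cos(y*z) + exp(z) + exp(x + z), x*y + 2*y*sin(x*y) - 20*z**3 - 3*z*exp(x*z) - 4*exp(x + z), -x*z - 5*x*exp(x*y) - 5*y*z - exp(x + z)) ≠ 0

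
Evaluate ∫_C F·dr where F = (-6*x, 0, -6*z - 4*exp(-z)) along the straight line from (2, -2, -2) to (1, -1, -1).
-4*exp(2) + 4*E + 18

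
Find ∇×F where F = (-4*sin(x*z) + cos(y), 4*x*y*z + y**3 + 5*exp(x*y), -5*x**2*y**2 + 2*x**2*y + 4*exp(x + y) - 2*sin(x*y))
(-10*x**2*y + 2*x**2 - 4*x*y - 2*x*cos(x*y) + 4*exp(x + y), 10*x*y**2 - 4*x*y - 4*x*cos(x*z) + 2*y*cos(x*y) - 4*exp(x + y), 4*y*z + 5*y*exp(x*y) + sin(y))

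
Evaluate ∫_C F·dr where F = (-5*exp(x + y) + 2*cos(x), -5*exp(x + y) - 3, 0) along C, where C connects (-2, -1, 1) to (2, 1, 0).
-10*sinh(3) - 6 + 4*sin(2)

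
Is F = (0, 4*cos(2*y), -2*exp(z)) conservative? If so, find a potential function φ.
Yes, F is conservative. φ = -2*exp(z) + 2*sin(2*y)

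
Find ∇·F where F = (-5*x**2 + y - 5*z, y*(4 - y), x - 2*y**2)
-10*x - 2*y + 4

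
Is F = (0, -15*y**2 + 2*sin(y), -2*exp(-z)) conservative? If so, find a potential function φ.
Yes, F is conservative. φ = -5*y**3 - 2*cos(y) + 2*exp(-z)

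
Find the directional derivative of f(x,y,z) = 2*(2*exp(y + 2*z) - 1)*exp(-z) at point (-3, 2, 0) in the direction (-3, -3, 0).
-2*sqrt(2)*exp(2)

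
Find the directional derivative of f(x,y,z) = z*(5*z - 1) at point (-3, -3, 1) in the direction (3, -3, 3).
3*sqrt(3)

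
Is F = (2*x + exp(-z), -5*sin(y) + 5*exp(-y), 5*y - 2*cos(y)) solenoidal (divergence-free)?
No, ∇·F = -5*cos(y) + 2 - 5*exp(-y)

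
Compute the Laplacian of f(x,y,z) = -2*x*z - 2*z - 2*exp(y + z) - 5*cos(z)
-4*exp(y + z) + 5*cos(z)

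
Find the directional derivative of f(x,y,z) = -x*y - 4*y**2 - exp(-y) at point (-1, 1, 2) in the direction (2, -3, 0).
sqrt(13)*(-3 + 19*E)*exp(-1)/13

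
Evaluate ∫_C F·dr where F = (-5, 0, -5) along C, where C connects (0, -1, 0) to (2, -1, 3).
-25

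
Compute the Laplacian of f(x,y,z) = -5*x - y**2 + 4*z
-2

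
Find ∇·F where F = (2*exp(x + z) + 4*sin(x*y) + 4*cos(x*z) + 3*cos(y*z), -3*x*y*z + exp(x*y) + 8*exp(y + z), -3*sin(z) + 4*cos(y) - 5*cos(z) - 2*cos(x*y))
-3*x*z + x*exp(x*y) + 4*y*cos(x*y) - 4*z*sin(x*z) + 2*exp(x + z) + 8*exp(y + z) + 5*sin(z) - 3*cos(z)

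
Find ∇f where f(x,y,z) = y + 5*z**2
(0, 1, 10*z)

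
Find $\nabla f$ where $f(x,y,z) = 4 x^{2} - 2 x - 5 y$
(8*x - 2, -5, 0)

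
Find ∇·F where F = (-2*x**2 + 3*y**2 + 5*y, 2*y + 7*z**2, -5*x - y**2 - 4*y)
2 - 4*x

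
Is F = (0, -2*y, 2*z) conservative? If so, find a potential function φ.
Yes, F is conservative. φ = -y**2 + z**2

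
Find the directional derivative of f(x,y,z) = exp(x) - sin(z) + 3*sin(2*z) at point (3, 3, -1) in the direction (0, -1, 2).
2*sqrt(5)*(6*cos(2) - cos(1))/5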